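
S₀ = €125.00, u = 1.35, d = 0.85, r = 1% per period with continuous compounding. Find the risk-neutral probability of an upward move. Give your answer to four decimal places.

Risk-neutral probability p = (e^0.01 − 0.85)/(1.35 − 0.85) = 0.1601/0.5000 = 0.3201

p = 0.3201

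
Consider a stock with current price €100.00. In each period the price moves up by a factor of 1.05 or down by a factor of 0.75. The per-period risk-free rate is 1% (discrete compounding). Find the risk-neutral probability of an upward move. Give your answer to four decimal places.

p = 0.8667

Risk-neutral probability p = (1 + 0.01 − 0.75)/(1.05 − 0.75) = 0.2600/0.3000 = 0.8667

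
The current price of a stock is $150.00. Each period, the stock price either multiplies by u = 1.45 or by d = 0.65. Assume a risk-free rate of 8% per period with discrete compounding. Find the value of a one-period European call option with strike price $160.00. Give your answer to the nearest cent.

Risk-neutral probability p = (1 + 0.08 − 0.65)/(1.45 − 0.65) = 0.4300/0.8000 = 0.5375
Terminal stock prices: S_u = 217.5, S_d = 97.5
Terminal payoffs (S − K): max(57.5, 0) = 57.5, max(-62.5, 0) = 0
Node 0 (S = 150): V_0 = 1/1.08·[0.5375·57.5000 + 0.4625·0.0000] = 28.6169

$28.62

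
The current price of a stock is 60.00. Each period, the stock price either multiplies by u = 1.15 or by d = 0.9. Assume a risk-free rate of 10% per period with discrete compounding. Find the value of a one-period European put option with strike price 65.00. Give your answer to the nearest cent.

2.00

Risk-neutral probability p = (1 + 0.1 − 0.9)/(1.15 − 0.9) = 0.2000/0.2500 = 0.8000
Terminal stock prices: S_u = 69, S_d = 54
Terminal payoffs (K − S): max(-4, 0) = 0, max(11, 0) = 11
Node 0 (S = 60): V_0 = 1/1.1·[0.8000·0.0000 + 0.2000·11.0000] = 2.0000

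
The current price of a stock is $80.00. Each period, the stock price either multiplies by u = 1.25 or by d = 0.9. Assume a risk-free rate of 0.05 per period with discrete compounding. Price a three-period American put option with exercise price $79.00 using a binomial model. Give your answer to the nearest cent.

$4.21

Risk-neutral probability p = (1 + 0.05 − 0.9)/(1.25 − 0.9) = 0.1500/0.3500 = 0.4286
Terminal stock prices: S_uuu = 156.2, S_uud = 112.5, S_udd = 81, S_ddd = 58.32
Terminal payoffs (K − S): max(-77.25, 0) = 0, max(-33.5, 0) = 0, max(-2, 0) = 0, max(20.68, 0) = 20.68
Node uu (S = 125): continuation = 1/1.05·[0.4286·0.0000 + 0.5714·0.0000] = 0.0000; exercise value = 0.0000 ≤ continuation, so V_uu = 0.0000
Node ud (S = 90): continuation = 1/1.05·[0.4286·0.0000 + 0.5714·0.0000] = 0.0000; exercise value = 0.0000 ≤ continuation, so V_ud = 0.0000
Node dd (S = 64.8): continuation = 1/1.05·[0.4286·0.0000 + 0.5714·20.6800] = 11.2544; exercise value = 14.2000 > continuation, so V_dd = 14.2000 (exercise)
Node u (S = 100): continuation = 1/1.05·[0.4286·0.0000 + 0.5714·0.0000] = 0.0000; exercise value = 0.0000 ≤ continuation, so V_u = 0.0000
Node d (S = 72): continuation = 1/1.05·[0.4286·0.0000 + 0.5714·14.2000] = 7.7279; exercise value = 7.0000 ≤ continuation, so V_d = 7.7279
Node 0 (S = 80): continuation = 1/1.05·[0.4286·0.0000 + 0.5714·7.7279] = 4.2057; exercise value = 0.0000 ≤ continuation, so V_0 = 4.2057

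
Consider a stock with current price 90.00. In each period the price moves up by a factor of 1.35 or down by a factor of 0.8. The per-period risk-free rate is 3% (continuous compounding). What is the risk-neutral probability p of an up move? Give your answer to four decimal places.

Risk-neutral probability p = (e^0.03 − 0.8)/(1.35 − 0.8) = 0.2305/0.5500 = 0.4190

p = 0.4190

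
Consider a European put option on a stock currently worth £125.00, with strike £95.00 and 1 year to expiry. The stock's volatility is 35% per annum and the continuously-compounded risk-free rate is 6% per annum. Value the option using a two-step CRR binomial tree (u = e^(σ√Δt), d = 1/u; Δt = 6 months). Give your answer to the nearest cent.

CRR parameters: u = e^(σ√Δt) = e^(0.35·√0.5) = 1.2808, d = 1/u = 0.7808
Per-period rate: rΔt = 0.06·0.5 = 0.03, so R = e^0.03 = 1.0305
Risk-neutral probability p = (e^0.03 − 0.7808)/(1.2808 − 0.7808) = 0.2497/0.5000 = 0.4993
Terminal stock prices: S_uu = 205.1, S_ud = 125, S_dd = 76.2
Terminal payoffs (K − S): max(-110.1, 0) = 0, max(-30, 0) = 0, max(18.8, 0) = 18.8
Node u (S = 160.1): V_u = e^(−0.03)·[0.4993·0.0000 + 0.5007·0.0000] = 0.0000
Node d (S = 97.6): V_d = e^(−0.03)·[0.4993·0.0000 + 0.5007·18.8017] = 9.1350
Node 0 (S = 125): V_0 = e^(−0.03)·[0.4993·0.0000 + 0.5007·9.1350] = 4.4383

£4.44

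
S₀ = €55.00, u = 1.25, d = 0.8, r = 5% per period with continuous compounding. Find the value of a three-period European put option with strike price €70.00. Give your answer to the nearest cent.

Risk-neutral probability p = (e^0.05 − 0.8)/(1.25 − 0.8) = 0.2513/0.4500 = 0.5584
Terminal stock prices: S_uuu = 107.4, S_uud = 68.75, S_udd = 44, S_ddd = 28.16
Terminal payoffs (K − S): max(-37.42, 0) = 0, max(1.25, 0) = 1.25, max(26, 0) = 26, max(41.84, 0) = 41.84
Node uu (S = 85.94): V_uu = e^(−0.05)·[0.5584·0.0000 + 0.4416·1.2500] = 0.5251
Node ud (S = 55): V_ud = e^(−0.05)·[0.5584·1.2500 + 0.4416·26.0000] = 11.5861
Node dd (S = 35.2): V_dd = e^(−0.05)·[0.5584·26.0000 + 0.4416·41.8400] = 31.3861
Node u (S = 68.75): V_u = e^(−0.05)·[0.5584·0.5251 + 0.4416·11.5861] = 5.1460
Node d (S = 44): V_d = e^(−0.05)·[0.5584·11.5861 + 0.4416·31.3861] = 19.3386
Node 0 (S = 55): V_0 = e^(−0.05)·[0.5584·5.1460 + 0.4416·19.3386] = 10.8571

€10.86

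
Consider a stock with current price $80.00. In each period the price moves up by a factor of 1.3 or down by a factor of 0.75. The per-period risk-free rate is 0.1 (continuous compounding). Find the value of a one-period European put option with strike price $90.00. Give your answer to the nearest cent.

$9.62

Risk-neutral probability p = (e^0.1 − 0.75)/(1.3 − 0.75) = 0.3552/0.5500 = 0.6458
Terminal stock prices: S_u = 104, S_d = 60
Terminal payoffs (K − S): max(-14, 0) = 0, max(30, 0) = 30
Node 0 (S = 80): V_0 = e^(−0.1)·[0.6458·0.0000 + 0.3542·30.0000] = 9.6157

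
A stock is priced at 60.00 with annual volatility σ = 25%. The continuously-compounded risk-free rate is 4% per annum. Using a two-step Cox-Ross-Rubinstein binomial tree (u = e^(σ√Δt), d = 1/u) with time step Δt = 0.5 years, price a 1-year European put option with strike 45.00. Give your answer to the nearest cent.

0.65

CRR parameters: u = e^(σ√Δt) = e^(0.25·√0.5) = 1.1934, d = 1/u = 0.8380
Per-period rate: rΔt = 0.04·0.5 = 0.02, so R = e^0.02 = 1.0202
Risk-neutral probability p = (e^0.02 − 0.8380)/(1.1934 − 0.8380) = 0.1822/0.3554 = 0.5128
Terminal stock prices: S_uu = 85.45, S_ud = 60, S_dd = 42.13
Terminal payoffs (K − S): max(-40.45, 0) = 0, max(-15, 0) = 0, max(2.869, 0) = 2.869
Node u (S = 71.6): V_u = e^(−0.02)·[0.5128·0.0000 + 0.4872·0.0000] = 0.0000
Node d (S = 50.28): V_d = e^(−0.02)·[0.5128·0.0000 + 0.4872·2.8687] = 1.3701
Node 0 (S = 60): V_0 = e^(−0.02)·[0.5128·0.0000 + 0.4872·1.3701] = 0.6543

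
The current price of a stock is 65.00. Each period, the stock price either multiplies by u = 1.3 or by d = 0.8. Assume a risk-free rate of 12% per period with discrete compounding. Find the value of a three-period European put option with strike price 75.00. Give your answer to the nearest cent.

Risk-neutral probability p = (1 + 0.12 − 0.8)/(1.3 − 0.8) = 0.3200/0.5000 = 0.6400
Terminal stock prices: S_uuu = 142.8, S_uud = 87.88, S_udd = 54.08, S_ddd = 33.28
Terminal payoffs (K − S): max(-67.81, 0) = 0, max(-12.88, 0) = 0, max(20.92, 0) = 20.92, max(41.72, 0) = 41.72
Node uu (S = 109.9): V_uu = 1/1.12·[0.6400·0.0000 + 0.3600·0.0000] = 0.0000
Node ud (S = 67.6): V_ud = 1/1.12·[0.6400·0.0000 + 0.3600·20.9200] = 6.7243
Node dd (S = 41.6): V_dd = 1/1.12·[0.6400·20.9200 + 0.3600·41.7200] = 25.3643
Node u (S = 84.5): V_u = 1/1.12·[0.6400·0.0000 + 0.3600·6.7243] = 2.1614
Node d (S = 52): V_d = 1/1.12·[0.6400·6.7243 + 0.3600·25.3643] = 11.9953
Node 0 (S = 65): V_0 = 1/1.12·[0.6400·2.1614 + 0.3600·11.9953] = 5.0907

5.09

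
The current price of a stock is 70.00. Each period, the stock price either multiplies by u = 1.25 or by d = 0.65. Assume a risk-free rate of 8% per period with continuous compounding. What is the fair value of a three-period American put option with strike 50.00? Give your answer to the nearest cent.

Risk-neutral probability p = (e^0.08 − 0.65)/(1.25 − 0.65) = 0.4333/0.6000 = 0.7221
Terminal stock prices: S_uuu = 136.7, S_uud = 71.09, S_udd = 36.97, S_ddd = 19.22
Terminal payoffs (K − S): max(-86.72, 0) = 0, max(-21.09, 0) = 0, max(13.03, 0) = 13.03, max(30.78, 0) = 30.78
Node uu (S = 109.4): continuation = e^(−0.08)·[0.7221·0.0000 + 0.2779·0.0000] = 0.0000; exercise value = 0.0000 ≤ continuation, so V_uu = 0.0000
Node ud (S = 56.88): continuation = e^(−0.08)·[0.7221·0.0000 + 0.2779·13.0312] = 3.3424; exercise value = 0.0000 ≤ continuation, so V_ud = 3.3424
Node dd (S = 29.58): continuation = e^(−0.08)·[0.7221·13.0312 + 0.2779·30.7763] = 16.5808; exercise value = 20.4250 > continuation, so V_dd = 20.4250 (exercise)
Node u (S = 87.5): continuation = e^(−0.08)·[0.7221·0.0000 + 0.2779·3.3424] = 0.8573; exercise value = 0.0000 ≤ continuation, so V_u = 0.8573
Node d (S = 45.5): continuation = e^(−0.08)·[0.7221·3.3424 + 0.2779·20.4250] = 7.4670; exercise value = 4.5000 ≤ continuation, so V_d = 7.4670
Node 0 (S = 70): continuation = e^(−0.08)·[0.7221·0.8573 + 0.2779·7.4670] = 2.4867; exercise value = 0.0000 ≤ continuation, so V_0 = 2.4867

2.49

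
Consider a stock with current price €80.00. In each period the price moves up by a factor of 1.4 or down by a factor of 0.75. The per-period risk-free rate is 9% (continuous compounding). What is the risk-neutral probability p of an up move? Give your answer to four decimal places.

Risk-neutral probability p = (e^0.09 − 0.75)/(1.4 − 0.75) = 0.3442/0.6500 = 0.5295

p = 0.5295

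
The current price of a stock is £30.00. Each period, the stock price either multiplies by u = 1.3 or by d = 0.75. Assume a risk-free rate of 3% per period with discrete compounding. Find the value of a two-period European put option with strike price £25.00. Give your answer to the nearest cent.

£1.85

Risk-neutral probability p = (1 + 0.03 − 0.75)/(1.3 − 0.75) = 0.2800/0.5500 = 0.5091
Terminal stock prices: S_uu = 50.7, S_ud = 29.25, S_dd = 16.88
Terminal payoffs (K − S): max(-25.7, 0) = 0, max(-4.25, 0) = 0, max(8.125, 0) = 8.125
Node u (S = 39): V_u = 1/1.03·[0.5091·0.0000 + 0.4909·0.0000] = 0.0000
Node d (S = 22.5): V_d = 1/1.03·[0.5091·0.0000 + 0.4909·8.1250] = 3.8725
Node 0 (S = 30): V_0 = 1/1.03·[0.5091·0.0000 + 0.4909·3.8725] = 1.8457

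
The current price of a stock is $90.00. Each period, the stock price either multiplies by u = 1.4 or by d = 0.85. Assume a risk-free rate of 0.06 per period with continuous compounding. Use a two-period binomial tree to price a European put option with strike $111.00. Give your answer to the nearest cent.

$17.05

Risk-neutral probability p = (e^0.06 − 0.85)/(1.4 − 0.85) = 0.2118/0.5500 = 0.3852
Terminal stock prices: S_uu = 176.4, S_ud = 107.1, S_dd = 65.02
Terminal payoffs (K − S): max(-65.4, 0) = 0, max(3.9, 0) = 3.9, max(45.98, 0) = 45.98
Node u (S = 126): V_u = e^(−0.06)·[0.3852·0.0000 + 0.6148·3.9000] = 2.2582
Node d (S = 76.5): V_d = e^(−0.06)·[0.3852·3.9000 + 0.6148·45.9750] = 28.0359
Node 0 (S = 90): V_0 = e^(−0.06)·[0.3852·2.2582 + 0.6148·28.0359] = 17.0529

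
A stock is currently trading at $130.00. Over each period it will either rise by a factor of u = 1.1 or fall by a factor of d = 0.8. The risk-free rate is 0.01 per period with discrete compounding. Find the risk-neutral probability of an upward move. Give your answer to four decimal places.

p = 0.7000

Risk-neutral probability p = (1 + 0.01 − 0.8)/(1.1 − 0.8) = 0.2100/0.3000 = 0.7000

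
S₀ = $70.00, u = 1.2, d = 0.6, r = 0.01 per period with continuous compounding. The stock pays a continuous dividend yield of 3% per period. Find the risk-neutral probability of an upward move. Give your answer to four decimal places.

p = 0.6337

Per-period risk-free factor R = e^0.01 = 1.0101; dividend-adjusted growth = e^(0.01−0.03) = 0.9802.
Risk-neutral probability p = (0.9802 − 0.6)/(1.2 − 0.6) = 0.3802/0.6000 = 0.6337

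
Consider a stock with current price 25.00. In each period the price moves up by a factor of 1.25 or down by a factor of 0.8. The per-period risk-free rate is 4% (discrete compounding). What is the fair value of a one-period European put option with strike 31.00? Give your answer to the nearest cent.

4.94

Risk-neutral probability p = (1 + 0.04 − 0.8)/(1.25 − 0.8) = 0.2400/0.4500 = 0.5333
Terminal stock prices: S_u = 31.25, S_d = 20
Terminal payoffs (K − S): max(-0.25, 0) = 0, max(11, 0) = 11
Node 0 (S = 25): V_0 = 1/1.04·[0.5333·0.0000 + 0.4667·11.0000] = 4.9359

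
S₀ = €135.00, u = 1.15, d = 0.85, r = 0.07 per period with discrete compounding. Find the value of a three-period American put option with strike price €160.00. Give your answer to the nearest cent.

€25.00

Risk-neutral probability p = (1 + 0.07 − 0.85)/(1.15 − 0.85) = 0.2200/0.3000 = 0.7333
Terminal stock prices: S_uuu = 205.3, S_uud = 151.8, S_udd = 112.2, S_ddd = 82.91
Terminal payoffs (K − S): max(-45.32, 0) = 0, max(8.243, 0) = 8.243, max(47.83, 0) = 47.83, max(77.09, 0) = 77.09
Node uu (S = 178.5): continuation = 1/1.07·[0.7333·0.0000 + 0.2667·8.2431] = 2.0544; exercise value = 0.0000 ≤ continuation, so V_uu = 2.0544
Node ud (S = 132): continuation = 1/1.07·[0.7333·8.2431 + 0.2667·47.8319] = 17.5702; exercise value = 28.0375 > continuation, so V_ud = 28.0375 (exercise)
Node dd (S = 97.54): continuation = 1/1.07·[0.7333·47.8319 + 0.2667·77.0931] = 51.9952; exercise value = 62.4625 > continuation, so V_dd = 62.4625 (exercise)
Node u (S = 155.2): continuation = 1/1.07·[0.7333·2.0544 + 0.2667·28.0375] = 8.3955; exercise value = 4.7500 ≤ continuation, so V_u = 8.3955
Node d (S = 114.8): continuation = 1/1.07·[0.7333·28.0375 + 0.2667·62.4625] = 34.7827; exercise value = 45.2500 > continuation, so V_d = 45.2500 (exercise)
Node 0 (S = 135): continuation = 1/1.07·[0.7333·8.3955 + 0.2667·45.2500] = 17.0312; exercise value = 25.0000 > continuation, so V_0 = 25.0000 (exercise)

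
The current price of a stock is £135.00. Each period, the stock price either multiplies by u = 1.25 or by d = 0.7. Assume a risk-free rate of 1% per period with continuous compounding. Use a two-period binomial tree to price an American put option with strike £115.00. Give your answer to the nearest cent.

Risk-neutral probability p = (e^0.01 − 0.7)/(1.25 − 0.7) = 0.3101/0.5500 = 0.5637
Terminal stock prices: S_uu = 210.9, S_ud = 118.1, S_dd = 66.15
Terminal payoffs (K − S): max(-95.94, 0) = 0, max(-3.125, 0) = 0, max(48.85, 0) = 48.85
Node u (S = 168.8): continuation = e^(−0.01)·[0.5637·0.0000 + 0.4363·0.0000] = 0.0000; exercise value = 0.0000 ≤ continuation, so V_u = 0.0000
Node d (S = 94.5): continuation = e^(−0.01)·[0.5637·0.0000 + 0.4363·48.8500] = 21.0999; exercise value = 20.5000 ≤ continuation, so V_d = 21.0999
Node 0 (S = 135): continuation = e^(−0.01)·[0.5637·0.0000 + 0.4363·21.0999] = 9.1137; exercise value = 0.0000 ≤ continuation, so V_0 = 9.1137

£9.11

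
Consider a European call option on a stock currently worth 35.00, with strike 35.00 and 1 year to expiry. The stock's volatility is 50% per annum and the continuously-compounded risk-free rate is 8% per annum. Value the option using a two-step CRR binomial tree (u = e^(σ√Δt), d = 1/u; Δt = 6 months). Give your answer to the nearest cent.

CRR parameters: u = e^(σ√Δt) = e^(0.5·√0.5) = 1.4241, d = 1/u = 0.7022
Per-period rate: rΔt = 0.08·0.5 = 0.04, so R = e^0.04 = 1.0408
Risk-neutral probability p = (e^0.04 − 0.7022)/(1.4241 − 0.7022) = 0.3386/0.7219 = 0.4691
Terminal stock prices: S_uu = 70.98, S_ud = 35, S_dd = 17.26
Terminal payoffs (S − K): max(35.98, 0) = 35.98, max(0, 0) = 0, max(-17.74, 0) = 0
Node u (S = 49.84): V_u = e^(−0.04)·[0.4691·35.9840 + 0.5309·0.0000] = 16.2165
Node d (S = 24.58): V_d = e^(−0.04)·[0.4691·0.0000 + 0.5309·0.0000] = 0.0000
Node 0 (S = 35): V_0 = e^(−0.04)·[0.4691·16.2165 + 0.5309·0.0000] = 7.3081

7.31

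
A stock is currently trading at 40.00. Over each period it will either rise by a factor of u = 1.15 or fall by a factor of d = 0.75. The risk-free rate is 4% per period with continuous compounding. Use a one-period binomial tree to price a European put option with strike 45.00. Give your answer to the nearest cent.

Risk-neutral probability p = (e^0.04 − 0.75)/(1.15 − 0.75) = 0.2908/0.4000 = 0.7270
Terminal stock prices: S_u = 46, S_d = 30
Terminal payoffs (K − S): max(-1, 0) = 0, max(15, 0) = 15
Node 0 (S = 40): V_0 = e^(−0.04)·[0.7270·0.0000 + 0.2730·15.0000] = 3.9340

3.93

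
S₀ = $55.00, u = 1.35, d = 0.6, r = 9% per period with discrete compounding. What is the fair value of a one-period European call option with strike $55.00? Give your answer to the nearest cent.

Risk-neutral probability p = (1 + 0.09 − 0.6)/(1.35 − 0.6) = 0.4900/0.7500 = 0.6533
Terminal stock prices: S_u = 74.25, S_d = 33
Terminal payoffs (S − K): max(19.25, 0) = 19.25, max(-22, 0) = 0
Node 0 (S = 55): V_0 = 1/1.09·[0.6533·19.2500 + 0.3467·0.0000] = 11.5382

$11.54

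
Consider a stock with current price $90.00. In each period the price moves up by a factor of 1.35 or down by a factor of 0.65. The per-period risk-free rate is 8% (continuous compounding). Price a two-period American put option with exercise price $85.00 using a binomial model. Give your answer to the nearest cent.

$10.53

Risk-neutral probability p = (e^0.08 − 0.65)/(1.35 − 0.65) = 0.4333/0.7000 = 0.6190
Terminal stock prices: S_uu = 164, S_ud = 78.98, S_dd = 38.03
Terminal payoffs (K − S): max(-79.03, 0) = 0, max(6.025, 0) = 6.025, max(46.97, 0) = 46.97
Node u (S = 121.5): continuation = e^(−0.08)·[0.6190·0.0000 + 0.3810·6.0250] = 2.1191; exercise value = 0.0000 ≤ continuation, so V_u = 2.1191
Node d (S = 58.5): continuation = e^(−0.08)·[0.6190·6.0250 + 0.3810·46.9750] = 19.9649; exercise value = 26.5000 > continuation, so V_d = 26.5000 (exercise)
Node 0 (S = 90): continuation = e^(−0.08)·[0.6190·2.1191 + 0.3810·26.5000] = 10.5316; exercise value = 0.0000 ≤ continuation, so V_0 = 10.5316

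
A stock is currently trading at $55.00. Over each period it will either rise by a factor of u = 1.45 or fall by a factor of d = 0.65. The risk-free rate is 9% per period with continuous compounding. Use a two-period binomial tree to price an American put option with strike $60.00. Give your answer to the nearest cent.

Risk-neutral probability p = (e^0.09 − 0.65)/(1.45 − 0.65) = 0.4442/0.8000 = 0.5552
Terminal stock prices: S_uu = 115.6, S_ud = 51.84, S_dd = 23.24
Terminal payoffs (K − S): max(-55.64, 0) = 0, max(8.163, 0) = 8.163, max(36.76, 0) = 36.76
Node u (S = 79.75): continuation = e^(−0.09)·[0.5552·0.0000 + 0.4448·8.1625] = 3.3181; exercise value = 0.0000 ≤ continuation, so V_u = 3.3181
Node d (S = 35.75): continuation = e^(−0.09)·[0.5552·8.1625 + 0.4448·36.7625] = 19.0859; exercise value = 24.2500 > continuation, so V_d = 24.2500 (exercise)
Node 0 (S = 55): continuation = e^(−0.09)·[0.5552·3.3181 + 0.4448·24.2500] = 11.5413; exercise value = 5.0000 ≤ continuation, so V_0 = 11.5413

$11.54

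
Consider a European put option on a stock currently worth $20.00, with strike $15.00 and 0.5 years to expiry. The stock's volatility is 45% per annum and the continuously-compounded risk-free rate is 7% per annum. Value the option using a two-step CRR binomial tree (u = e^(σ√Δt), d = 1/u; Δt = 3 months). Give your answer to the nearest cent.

$0.58

CRR parameters: u = e^(σ√Δt) = e^(0.45·√0.25) = 1.2523, d = 1/u = 0.7985
Per-period rate: rΔt = 0.07·0.25 = 0.0175, so R = e^0.0175 = 1.0177
Risk-neutral probability p = (e^0.0175 − 0.7985)/(1.2523 − 0.7985) = 0.2191/0.4538 = 0.4829
Terminal stock prices: S_uu = 31.37, S_ud = 20, S_dd = 12.75
Terminal payoffs (K − S): max(-16.37, 0) = 0, max(-5, 0) = 0, max(2.247, 0) = 2.247
Node u (S = 25.05): V_u = e^(−0.0175)·[0.4829·0.0000 + 0.5171·0.0000] = 0.0000
Node d (S = 15.97): V_d = e^(−0.0175)·[0.4829·0.0000 + 0.5171·2.2474] = 1.1420
Node 0 (S = 20): V_0 = e^(−0.0175)·[0.4829·0.0000 + 0.5171·1.1420] = 0.5803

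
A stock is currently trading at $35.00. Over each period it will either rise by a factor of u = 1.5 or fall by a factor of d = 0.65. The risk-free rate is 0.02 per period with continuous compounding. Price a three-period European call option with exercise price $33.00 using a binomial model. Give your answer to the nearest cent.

Risk-neutral probability p = (e^0.02 − 0.65)/(1.5 − 0.65) = 0.3702/0.8500 = 0.4355
Terminal stock prices: S_uuu = 118.1, S_uud = 51.19, S_udd = 22.18, S_ddd = 9.612
Terminal payoffs (S − K): max(85.12, 0) = 85.12, max(18.19, 0) = 18.19, max(-10.82, 0) = 0, max(-23.39, 0) = 0
Node uu (S = 78.75): V_uu = e^(−0.02)·[0.4355·85.1250 + 0.5645·18.1875] = 46.4034
Node ud (S = 34.12): V_ud = e^(−0.02)·[0.4355·18.1875 + 0.5645·0.0000] = 7.7644
Node dd (S = 14.79): V_dd = e^(−0.02)·[0.4355·0.0000 + 0.5645·0.0000] = 0.0000
Node u (S = 52.5): V_u = e^(−0.02)·[0.4355·46.4034 + 0.5645·7.7644] = 24.1059
Node d (S = 22.75): V_d = e^(−0.02)·[0.4355·7.7644 + 0.5645·0.0000] = 3.3147
Node 0 (S = 35): V_0 = e^(−0.02)·[0.4355·24.1059 + 0.5645·3.3147] = 12.1250

$12.12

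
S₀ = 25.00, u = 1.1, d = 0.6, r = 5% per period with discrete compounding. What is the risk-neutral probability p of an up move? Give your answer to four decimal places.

p = 0.9000

Risk-neutral probability p = (1 + 0.05 − 0.6)/(1.1 − 0.6) = 0.4500/0.5000 = 0.9000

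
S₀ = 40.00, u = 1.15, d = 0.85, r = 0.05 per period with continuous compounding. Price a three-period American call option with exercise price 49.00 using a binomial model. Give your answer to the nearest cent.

3.08

Risk-neutral probability p = (e^0.05 − 0.85)/(1.15 − 0.85) = 0.2013/0.3000 = 0.6709
Terminal stock prices: S_uuu = 60.83, S_uud = 44.96, S_udd = 33.23, S_ddd = 24.56
Terminal payoffs (S − K): max(11.83, 0) = 11.83, max(-4.035, 0) = 0, max(-15.77, 0) = 0, max(-24.44, 0) = 0
Node uu (S = 52.9): continuation = e^(−0.05)·[0.6709·11.8350 + 0.3291·0.0000] = 7.5529; exercise value = 3.9000 ≤ continuation, so V_uu = 7.5529
Node ud (S = 39.1): continuation = e^(−0.05)·[0.6709·0.0000 + 0.3291·0.0000] = 0.0000; exercise value = 0.0000 ≤ continuation, so V_ud = 0.0000
Node dd (S = 28.9): continuation = e^(−0.05)·[0.6709·0.0000 + 0.3291·0.0000] = 0.0000; exercise value = 0.0000 ≤ continuation, so V_dd = 0.0000
Node u (S = 46): continuation = e^(−0.05)·[0.6709·7.5529 + 0.3291·0.0000] = 4.8201; exercise value = 0.0000 ≤ continuation, so V_u = 4.8201
Node d (S = 34): continuation = e^(−0.05)·[0.6709·0.0000 + 0.3291·0.0000] = 0.0000; exercise value = 0.0000 ≤ continuation, so V_d = 0.0000
Node 0 (S = 40): continuation = e^(−0.05)·[0.6709·4.8201 + 0.3291·0.0000] = 3.0761; exercise value = 0.0000 ≤ continuation, so V_0 = 3.0761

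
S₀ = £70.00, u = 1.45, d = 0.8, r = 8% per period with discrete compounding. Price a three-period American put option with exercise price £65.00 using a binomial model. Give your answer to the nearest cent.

£5.62

Risk-neutral probability p = (1 + 0.08 − 0.8)/(1.45 − 0.8) = 0.2800/0.6500 = 0.4308
Terminal stock prices: S_uuu = 213.4, S_uud = 117.7, S_udd = 64.96, S_ddd = 35.84
Terminal payoffs (K − S): max(-148.4, 0) = 0, max(-52.74, 0) = 0, max(0.04, 0) = 0.04, max(29.16, 0) = 29.16
Node uu (S = 147.2): continuation = 1/1.08·[0.4308·0.0000 + 0.5692·0.0000] = 0.0000; exercise value = 0.0000 ≤ continuation, so V_uu = 0.0000
Node ud (S = 81.2): continuation = 1/1.08·[0.4308·0.0000 + 0.5692·0.0400] = 0.0211; exercise value = 0.0000 ≤ continuation, so V_ud = 0.0211
Node dd (S = 44.8): continuation = 1/1.08·[0.4308·0.0400 + 0.5692·29.1600] = 15.3852; exercise value = 20.2000 > continuation, so V_dd = 20.2000 (exercise)
Node u (S = 101.5): continuation = 1/1.08·[0.4308·0.0000 + 0.5692·0.0211] = 0.0111; exercise value = 0.0000 ≤ continuation, so V_u = 0.0111
Node d (S = 56): continuation = 1/1.08·[0.4308·0.0211 + 0.5692·20.2000] = 10.6551; exercise value = 9.0000 ≤ continuation, so V_d = 10.6551
Node 0 (S = 70): continuation = 1/1.08·[0.4308·0.0111 + 0.5692·10.6551] = 5.6204; exercise value = 0.0000 ≤ continuation, so V_0 = 5.6204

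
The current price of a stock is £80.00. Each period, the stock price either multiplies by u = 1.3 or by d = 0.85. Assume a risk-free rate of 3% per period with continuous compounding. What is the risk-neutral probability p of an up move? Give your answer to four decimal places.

p = 0.4010

Risk-neutral probability p = (e^0.03 − 0.85)/(1.3 − 0.85) = 0.1805/0.4500 = 0.4010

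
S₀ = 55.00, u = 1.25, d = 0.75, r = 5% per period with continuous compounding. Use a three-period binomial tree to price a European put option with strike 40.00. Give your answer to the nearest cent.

1.23

Risk-neutral probability p = (e^0.05 − 0.75)/(1.25 − 0.75) = 0.3013/0.5000 = 0.6025
Terminal stock prices: S_uuu = 107.4, S_uud = 64.45, S_udd = 38.67, S_ddd = 23.2
Terminal payoffs (K − S): max(-67.42, 0) = 0, max(-24.45, 0) = 0, max(1.328, 0) = 1.328, max(16.8, 0) = 16.8
Node uu (S = 85.94): V_uu = e^(−0.05)·[0.6025·0.0000 + 0.3975·0.0000] = 0.0000
Node ud (S = 51.56): V_ud = e^(−0.05)·[0.6025·0.0000 + 0.3975·1.3281] = 0.5021
Node dd (S = 30.94): V_dd = e^(−0.05)·[0.6025·1.3281 + 0.3975·16.7969] = 7.1117
Node u (S = 68.75): V_u = e^(−0.05)·[0.6025·0.0000 + 0.3975·0.5021] = 0.1898
Node d (S = 41.25): V_d = e^(−0.05)·[0.6025·0.5021 + 0.3975·7.1117] = 2.9765
Node 0 (S = 55): V_0 = e^(−0.05)·[0.6025·0.1898 + 0.3975·2.9765] = 1.2342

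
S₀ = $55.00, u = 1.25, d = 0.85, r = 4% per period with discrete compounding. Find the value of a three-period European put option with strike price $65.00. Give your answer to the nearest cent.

Risk-neutral probability p = (1 + 0.04 − 0.85)/(1.25 − 0.85) = 0.1900/0.4000 = 0.4750
Terminal stock prices: S_uuu = 107.4, S_uud = 73.05, S_udd = 49.67, S_ddd = 33.78
Terminal payoffs (K − S): max(-42.42, 0) = 0, max(-8.047, 0) = 0, max(15.33, 0) = 15.33, max(31.22, 0) = 31.22
Node uu (S = 85.94): V_uu = 1/1.04·[0.4750·0.0000 + 0.5250·0.0000] = 0.0000
Node ud (S = 58.44): V_ud = 1/1.04·[0.4750·0.0000 + 0.5250·15.3281] = 7.7378
Node dd (S = 39.74): V_dd = 1/1.04·[0.4750·15.3281 + 0.5250·31.2231] = 22.7625
Node u (S = 68.75): V_u = 1/1.04·[0.4750·0.0000 + 0.5250·7.7378] = 3.9061
Node d (S = 46.75): V_d = 1/1.04·[0.4750·7.7378 + 0.5250·22.7625] = 15.0248
Node 0 (S = 55): V_0 = 1/1.04·[0.4750·3.9061 + 0.5250·15.0248] = 9.3686

$9.37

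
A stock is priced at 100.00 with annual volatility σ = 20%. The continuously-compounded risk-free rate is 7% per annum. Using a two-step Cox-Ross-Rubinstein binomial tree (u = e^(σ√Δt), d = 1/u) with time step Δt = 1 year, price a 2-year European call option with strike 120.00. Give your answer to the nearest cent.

10.08

CRR parameters: u = e^(σ√Δt) = e^(0.2·√1) = 1.2214, d = 1/u = 0.8187
Per-period rate: rΔt = 0.07·1 = 0.07, so R = e^0.07 = 1.0725
Risk-neutral probability p = (e^0.07 − 0.8187)/(1.2214 − 0.8187) = 0.2538/0.4027 = 0.6302
Terminal stock prices: S_uu = 149.2, S_ud = 100, S_dd = 67.03
Terminal payoffs (S − K): max(29.18, 0) = 29.18, max(-20, 0) = 0, max(-52.97, 0) = 0
Node u (S = 122.1): V_u = e^(−0.07)·[0.6302·29.1825 + 0.3698·0.0000] = 17.1484
Node d (S = 81.87): V_d = e^(−0.07)·[0.6302·0.0000 + 0.3698·0.0000] = 0.0000
Node 0 (S = 100): V_0 = e^(−0.07)·[0.6302·17.1484 + 0.3698·0.0000] = 10.0768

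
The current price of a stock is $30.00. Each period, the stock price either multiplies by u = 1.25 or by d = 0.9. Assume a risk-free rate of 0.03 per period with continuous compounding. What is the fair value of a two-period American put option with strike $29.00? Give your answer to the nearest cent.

Risk-neutral probability p = (e^0.03 − 0.9)/(1.25 − 0.9) = 0.1305/0.3500 = 0.3727
Terminal stock prices: S_uu = 46.88, S_ud = 33.75, S_dd = 24.3
Terminal payoffs (K − S): max(-17.88, 0) = 0, max(-4.75, 0) = 0, max(4.7, 0) = 4.7
Node u (S = 37.5): continuation = e^(−0.03)·[0.3727·0.0000 + 0.6273·0.0000] = 0.0000; exercise value = 0.0000 ≤ continuation, so V_u = 0.0000
Node d (S = 27): continuation = e^(−0.03)·[0.3727·0.0000 + 0.6273·4.7000] = 2.8611; exercise value = 2.0000 ≤ continuation, so V_d = 2.8611
Node 0 (S = 30): continuation = e^(−0.03)·[0.3727·0.0000 + 0.6273·2.8611] = 1.7416; exercise value = 0.0000 ≤ continuation, so V_0 = 1.7416

$1.74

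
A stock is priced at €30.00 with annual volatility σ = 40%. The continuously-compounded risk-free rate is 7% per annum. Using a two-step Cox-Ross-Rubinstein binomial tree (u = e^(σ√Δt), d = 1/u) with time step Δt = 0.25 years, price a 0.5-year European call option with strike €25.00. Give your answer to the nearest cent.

CRR parameters: u = e^(σ√Δt) = e^(0.4·√0.25) = 1.2214, d = 1/u = 0.8187
Per-period rate: rΔt = 0.07·0.25 = 0.0175, so R = e^0.0175 = 1.0177
Risk-neutral probability p = (e^0.0175 − 0.8187)/(1.2214 − 0.8187) = 0.1989/0.4027 = 0.4940
Terminal stock prices: S_uu = 44.75, S_ud = 30, S_dd = 20.11
Terminal payoffs (S − K): max(19.75, 0) = 19.75, max(5, 0) = 5, max(-4.89, 0) = 0
Node u (S = 36.64): V_u = e^(−0.0175)·[0.4940·19.7547 + 0.5060·5.0000] = 12.0758
Node d (S = 24.56): V_d = e^(−0.0175)·[0.4940·5.0000 + 0.5060·0.0000] = 2.4272
Node 0 (S = 30): V_0 = e^(−0.0175)·[0.4940·12.0758 + 0.5060·2.4272] = 7.0689

€7.07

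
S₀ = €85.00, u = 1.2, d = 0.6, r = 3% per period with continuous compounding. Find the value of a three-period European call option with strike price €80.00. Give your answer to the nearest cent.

Risk-neutral probability p = (e^0.03 − 0.6)/(1.2 − 0.6) = 0.4305/0.6000 = 0.7174
Terminal stock prices: S_uuu = 146.9, S_uud = 73.44, S_udd = 36.72, S_ddd = 18.36
Terminal payoffs (S − K): max(66.88, 0) = 66.88, max(-6.56, 0) = 0, max(-43.28, 0) = 0, max(-61.64, 0) = 0
Node uu (S = 122.4): V_uu = e^(−0.03)·[0.7174·66.8800 + 0.2826·0.0000] = 46.5633
Node ud (S = 61.2): V_ud = e^(−0.03)·[0.7174·0.0000 + 0.2826·0.0000] = 0.0000
Node dd (S = 30.6): V_dd = e^(−0.03)·[0.7174·0.0000 + 0.2826·0.0000] = 0.0000
Node u (S = 102): V_u = e^(−0.03)·[0.7174·46.5633 + 0.2826·0.0000] = 32.4183
Node d (S = 51): V_d = e^(−0.03)·[0.7174·0.0000 + 0.2826·0.0000] = 0.0000
Node 0 (S = 85): V_0 = e^(−0.03)·[0.7174·32.4183 + 0.2826·0.0000] = 22.5703

€22.57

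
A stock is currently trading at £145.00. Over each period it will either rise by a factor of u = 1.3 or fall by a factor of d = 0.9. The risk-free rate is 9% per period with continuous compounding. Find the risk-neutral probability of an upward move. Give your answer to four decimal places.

Risk-neutral probability p = (e^0.09 − 0.9)/(1.3 − 0.9) = 0.1942/0.4000 = 0.4854

p = 0.4854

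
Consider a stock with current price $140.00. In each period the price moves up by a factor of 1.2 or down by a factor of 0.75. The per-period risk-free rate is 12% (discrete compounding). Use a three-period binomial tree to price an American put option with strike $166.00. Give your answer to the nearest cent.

Risk-neutral probability p = (1 + 0.12 − 0.75)/(1.2 − 0.75) = 0.3700/0.4500 = 0.8222
Terminal stock prices: S_uuu = 241.9, S_uud = 151.2, S_udd = 94.5, S_ddd = 59.06
Terminal payoffs (K − S): max(-75.92, 0) = 0, max(14.8, 0) = 14.8, max(71.5, 0) = 71.5, max(106.9, 0) = 106.9
Node uu (S = 201.6): continuation = 1/1.12·[0.8222·0.0000 + 0.1778·14.8000] = 2.3492; exercise value = 0.0000 ≤ continuation, so V_uu = 2.3492
Node ud (S = 126): continuation = 1/1.12·[0.8222·14.8000 + 0.1778·71.5000] = 22.2143; exercise value = 40.0000 > continuation, so V_ud = 40.0000 (exercise)
Node dd (S = 78.75): continuation = 1/1.12·[0.8222·71.5000 + 0.1778·106.9375] = 69.4643; exercise value = 87.2500 > continuation, so V_dd = 87.2500 (exercise)
Node u (S = 168): continuation = 1/1.12·[0.8222·2.3492 + 0.1778·40.0000] = 8.0738; exercise value = 0.0000 ≤ continuation, so V_u = 8.0738
Node d (S = 105): continuation = 1/1.12·[0.8222·40.0000 + 0.1778·87.2500] = 43.2143; exercise value = 61.0000 > continuation, so V_d = 61.0000 (exercise)
Node 0 (S = 140): continuation = 1/1.12·[0.8222·8.0738 + 0.1778·61.0000] = 15.6098; exercise value = 26.0000 > continuation, so V_0 = 26.0000 (exercise)

$26.00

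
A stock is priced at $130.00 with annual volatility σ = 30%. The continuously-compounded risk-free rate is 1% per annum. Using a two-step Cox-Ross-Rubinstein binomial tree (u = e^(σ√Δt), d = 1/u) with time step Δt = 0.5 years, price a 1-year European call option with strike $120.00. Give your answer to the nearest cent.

CRR parameters: u = e^(σ√Δt) = e^(0.3·√0.5) = 1.2363, d = 1/u = 0.8089
Per-period rate: rΔt = 0.01·0.5 = 0.005, so R = e^0.005 = 1.0050
Risk-neutral probability p = (e^0.005 − 0.8089)/(1.2363 − 0.8089) = 0.1962/0.4275 = 0.4589
Terminal stock prices: S_uu = 198.7, S_ud = 130, S_dd = 85.05
Terminal payoffs (S − K): max(78.7, 0) = 78.7, max(10, 0) = 10, max(-34.95, 0) = 0
Node u (S = 160.7): V_u = e^(−0.005)·[0.4589·78.7005 + 0.5411·10.0000] = 41.3189
Node d (S = 105.2): V_d = e^(−0.005)·[0.4589·10.0000 + 0.5411·0.0000] = 4.5660
Node 0 (S = 130): V_0 = e^(−0.005)·[0.4589·41.3189 + 0.5411·4.5660] = 21.3247

$21.32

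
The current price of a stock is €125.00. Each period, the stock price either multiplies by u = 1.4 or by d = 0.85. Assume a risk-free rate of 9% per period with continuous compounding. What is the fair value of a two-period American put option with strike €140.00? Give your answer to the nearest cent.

Risk-neutral probability p = (e^0.09 − 0.85)/(1.4 − 0.85) = 0.2442/0.5500 = 0.4440
Terminal stock prices: S_uu = 245, S_ud = 148.8, S_dd = 90.31
Terminal payoffs (K − S): max(-105, 0) = 0, max(-8.75, 0) = 0, max(49.69, 0) = 49.69
Node u (S = 175): continuation = e^(−0.09)·[0.4440·0.0000 + 0.5560·0.0000] = 0.0000; exercise value = 0.0000 ≤ continuation, so V_u = 0.0000
Node d (S = 106.2): continuation = e^(−0.09)·[0.4440·0.0000 + 0.5560·49.6875] = 25.2506; exercise value = 33.7500 > continuation, so V_d = 33.7500 (exercise)
Node 0 (S = 125): continuation = e^(−0.09)·[0.4440·0.0000 + 0.5560·33.7500] = 17.1514; exercise value = 15.0000 ≤ continuation, so V_0 = 17.1514

€17.15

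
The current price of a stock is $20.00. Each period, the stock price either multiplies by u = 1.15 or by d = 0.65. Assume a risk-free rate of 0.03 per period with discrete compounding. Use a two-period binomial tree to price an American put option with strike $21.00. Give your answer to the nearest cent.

Risk-neutral probability p = (1 + 0.03 − 0.65)/(1.15 − 0.65) = 0.3800/0.5000 = 0.7600
Terminal stock prices: S_uu = 26.45, S_ud = 14.95, S_dd = 8.45
Terminal payoffs (K − S): max(-5.45, 0) = 0, max(6.05, 0) = 6.05, max(12.55, 0) = 12.55
Node u (S = 23): continuation = 1/1.03·[0.7600·0.0000 + 0.2400·6.0500] = 1.4097; exercise value = 0.0000 ≤ continuation, so V_u = 1.4097
Node d (S = 13): continuation = 1/1.03·[0.7600·6.0500 + 0.2400·12.5500] = 7.3883; exercise value = 8.0000 > continuation, so V_d = 8.0000 (exercise)
Node 0 (S = 20): continuation = 1/1.03·[0.7600·1.4097 + 0.2400·8.0000] = 2.9043; exercise value = 1.0000 ≤ continuation, so V_0 = 2.9043

$2.90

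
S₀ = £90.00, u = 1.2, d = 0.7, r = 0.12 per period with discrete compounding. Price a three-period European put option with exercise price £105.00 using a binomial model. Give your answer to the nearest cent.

£6.05

Risk-neutral probability p = (1 + 0.12 − 0.7)/(1.2 − 0.7) = 0.4200/0.5000 = 0.8400
Terminal stock prices: S_uuu = 155.5, S_uud = 90.72, S_udd = 52.92, S_ddd = 30.87
Terminal payoffs (K − S): max(-50.52, 0) = 0, max(14.28, 0) = 14.28, max(52.08, 0) = 52.08, max(74.13, 0) = 74.13
Node uu (S = 129.6): V_uu = 1/1.12·[0.8400·0.0000 + 0.1600·14.2800] = 2.0400
Node ud (S = 75.6): V_ud = 1/1.12·[0.8400·14.2800 + 0.1600·52.0800] = 18.1500
Node dd (S = 44.1): V_dd = 1/1.12·[0.8400·52.0800 + 0.1600·74.1300] = 49.6500
Node u (S = 108): V_u = 1/1.12·[0.8400·2.0400 + 0.1600·18.1500] = 4.1229
Node d (S = 63): V_d = 1/1.12·[0.8400·18.1500 + 0.1600·49.6500] = 20.7054
Node 0 (S = 90): V_0 = 1/1.12·[0.8400·4.1229 + 0.1600·20.7054] = 6.0501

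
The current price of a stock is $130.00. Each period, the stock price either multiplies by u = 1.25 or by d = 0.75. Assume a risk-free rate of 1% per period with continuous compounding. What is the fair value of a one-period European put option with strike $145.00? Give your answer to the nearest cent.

$22.57

Risk-neutral probability p = (e^0.01 − 0.75)/(1.25 − 0.75) = 0.2601/0.5000 = 0.5201
Terminal stock prices: S_u = 162.5, S_d = 97.5
Terminal payoffs (K − S): max(-17.5, 0) = 0, max(47.5, 0) = 47.5
Node 0 (S = 130): V_0 = e^(−0.01)·[0.5201·0.0000 + 0.4799·47.5000] = 22.5684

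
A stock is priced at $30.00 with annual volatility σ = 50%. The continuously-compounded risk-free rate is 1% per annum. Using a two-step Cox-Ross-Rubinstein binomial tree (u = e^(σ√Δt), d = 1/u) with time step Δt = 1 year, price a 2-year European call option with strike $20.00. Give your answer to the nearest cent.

CRR parameters: u = e^(σ√Δt) = e^(0.5·√1) = 1.6487, d = 1/u = 0.6065
Per-period rate: rΔt = 0.01·1 = 0.01, so R = e^0.01 = 1.0101
Risk-neutral probability p = (e^0.01 − 0.6065)/(1.6487 − 0.6065) = 0.4035/1.0422 = 0.3872
Terminal stock prices: S_uu = 81.55, S_ud = 30, S_dd = 11.04
Terminal payoffs (S − K): max(61.55, 0) = 61.55, max(10, 0) = 10, max(-8.964, 0) = 0
Node u (S = 49.46): V_u = e^(−0.01)·[0.3872·61.5485 + 0.6128·10.0000] = 29.6606
Node d (S = 18.2): V_d = e^(−0.01)·[0.3872·10.0000 + 0.6128·0.0000] = 3.8333
Node 0 (S = 30): V_0 = e^(−0.01)·[0.3872·29.6606 + 0.6128·3.8333] = 13.6956

$13.70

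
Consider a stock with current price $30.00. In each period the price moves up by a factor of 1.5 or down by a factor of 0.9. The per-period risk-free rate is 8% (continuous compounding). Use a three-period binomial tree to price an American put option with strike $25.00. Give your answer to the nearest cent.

Risk-neutral probability p = (e^0.08 − 0.9)/(1.5 − 0.9) = 0.1833/0.6000 = 0.3055
Terminal stock prices: S_uuu = 101.2, S_uud = 60.75, S_udd = 36.45, S_ddd = 21.87
Terminal payoffs (K − S): max(-76.25, 0) = 0, max(-35.75, 0) = 0, max(-11.45, 0) = 0, max(3.13, 0) = 3.13
Node uu (S = 67.5): continuation = e^(−0.08)·[0.3055·0.0000 + 0.6945·0.0000] = 0.0000; exercise value = 0.0000 ≤ continuation, so V_uu = 0.0000
Node ud (S = 40.5): continuation = e^(−0.08)·[0.3055·0.0000 + 0.6945·0.0000] = 0.0000; exercise value = 0.0000 ≤ continuation, so V_ud = 0.0000
Node dd (S = 24.3): continuation = e^(−0.08)·[0.3055·0.0000 + 0.6945·3.1300] = 2.0067; exercise value = 0.7000 ≤ continuation, so V_dd = 2.0067
Node u (S = 45): continuation = e^(−0.08)·[0.3055·0.0000 + 0.6945·0.0000] = 0.0000; exercise value = 0.0000 ≤ continuation, so V_u = 0.0000
Node d (S = 27): continuation = e^(−0.08)·[0.3055·0.0000 + 0.6945·2.0067] = 1.2866; exercise value = 0.0000 ≤ continuation, so V_d = 1.2866
Node 0 (S = 30): continuation = e^(−0.08)·[0.3055·0.0000 + 0.6945·1.2866] = 0.8248; exercise value = 0.0000 ≤ continuation, so V_0 = 0.8248

$0.82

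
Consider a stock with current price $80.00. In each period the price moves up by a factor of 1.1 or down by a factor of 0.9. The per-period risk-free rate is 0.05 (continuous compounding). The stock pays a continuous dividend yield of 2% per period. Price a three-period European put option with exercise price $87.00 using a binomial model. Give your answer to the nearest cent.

$4.24

Per-period risk-free factor R = e^0.05 = 1.0513; dividend-adjusted growth = e^(0.05−0.02) = 1.0305.
Risk-neutral probability p = (1.0305 − 0.9)/(1.1 − 0.9) = 0.1305/0.2000 = 0.6523
Terminal stock prices: S_uuu = 106.5, S_uud = 87.12, S_udd = 71.28, S_ddd = 58.32
Terminal payoffs (K − S): max(-19.48, 0) = 0, max(-0.12, 0) = 0, max(15.72, 0) = 15.72, max(28.68, 0) = 28.68
Node uu (S = 96.8): V_uu = e^(−0.05)·[0.6523·0.0000 + 0.3477·0.0000] = 0.0000
Node ud (S = 79.2): V_ud = e^(−0.05)·[0.6523·0.0000 + 0.3477·15.7200] = 5.1997
Node dd (S = 64.8): V_dd = e^(−0.05)·[0.6523·15.7200 + 0.3477·28.6800] = 19.2401
Node u (S = 88): V_u = e^(−0.05)·[0.6523·0.0000 + 0.3477·5.1997] = 1.7199
Node d (S = 72): V_d = e^(−0.05)·[0.6523·5.1997 + 0.3477·19.2401] = 9.5902
Node 0 (S = 80): V_0 = e^(−0.05)·[0.6523·1.7199 + 0.3477·9.5902] = 4.2393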